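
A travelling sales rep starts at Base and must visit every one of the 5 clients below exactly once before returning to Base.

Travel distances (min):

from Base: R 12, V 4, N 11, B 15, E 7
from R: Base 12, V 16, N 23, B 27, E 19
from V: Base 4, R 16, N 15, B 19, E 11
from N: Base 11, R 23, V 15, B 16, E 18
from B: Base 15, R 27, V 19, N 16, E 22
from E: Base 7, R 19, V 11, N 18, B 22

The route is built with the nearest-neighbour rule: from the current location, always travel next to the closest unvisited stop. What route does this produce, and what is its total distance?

Base → [V:4 / E:7 / N:11 / R:12 / B:15] → V (4)
V → [E:11 / N:15 / R:16 / B:19] → E (11)
E → [N:18 / R:19 / B:22] → N (18)
N → [B:16 / R:23] → B (16)
B → [R:27] → R (27)
Return R→Base: 12.
Total = 4 + 11 + 18 + 16 + 27 + 12 = 88.

88 min along Base → V → E → N → B → R → Base.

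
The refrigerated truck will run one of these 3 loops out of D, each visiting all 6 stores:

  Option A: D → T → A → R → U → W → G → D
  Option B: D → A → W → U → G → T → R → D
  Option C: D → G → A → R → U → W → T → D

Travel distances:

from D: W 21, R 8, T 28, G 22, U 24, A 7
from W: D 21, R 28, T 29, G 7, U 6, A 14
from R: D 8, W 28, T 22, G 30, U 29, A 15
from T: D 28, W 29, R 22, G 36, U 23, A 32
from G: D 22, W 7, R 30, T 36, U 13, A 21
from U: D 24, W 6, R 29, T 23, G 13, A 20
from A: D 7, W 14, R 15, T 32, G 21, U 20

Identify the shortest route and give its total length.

Option A: 28 + 32 + 15 + 29 + 6 + 7 + 22 = 139
Option B: 7 + 14 + 6 + 13 + 36 + 22 + 8 = 106
Option C: 22 + 21 + 15 + 29 + 6 + 29 + 28 = 150

Shortest is Option B, total 106.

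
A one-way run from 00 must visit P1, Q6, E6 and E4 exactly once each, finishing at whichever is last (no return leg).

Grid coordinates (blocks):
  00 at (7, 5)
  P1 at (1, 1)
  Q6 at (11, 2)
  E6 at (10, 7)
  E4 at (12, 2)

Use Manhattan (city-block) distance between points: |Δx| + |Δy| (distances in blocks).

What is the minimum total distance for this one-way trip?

There are 4! = 24 possible orderings.
00→P1→Q6→E6→E4: 10+11+6+7 = 34
00→P1→Q6→E4→E6: 10+11+1+7 = 29
00→P1→E6→Q6→E4: 10+15+6+1 = 32
00→P1→E6→E4→Q6: 10+15+7+1 = 33
00→P1→E4→Q6→E6: 10+12+1+6 = 29
00→P1→E4→E6→Q6: 10+12+7+6 = 35
00→Q6→P1→E6→E4: 7+11+15+7 = 40
00→Q6→P1→E4→E6: 7+11+12+7 = 37
00→Q6→E6→P1→E4: 7+6+15+12 = 40
00→Q6→E6→E4→P1: 7+6+7+12 = 32
00→Q6→E4→P1→E6: 7+1+12+15 = 35
00→Q6→E4→E6→P1: 7+1+7+15 = 30
00→E6→P1→Q6→E4: 5+15+11+1 = 32
00→E6→P1→E4→Q6: 5+15+12+1 = 33
… (10 more)
00→E6→Q6→E4→P1: 5+6+1+12 = 24  ← best
The minimum is 24.
One shortest path: 00 → E6 → Q6 → E4 → P1.

Minimum one-way distance = 24 blocks.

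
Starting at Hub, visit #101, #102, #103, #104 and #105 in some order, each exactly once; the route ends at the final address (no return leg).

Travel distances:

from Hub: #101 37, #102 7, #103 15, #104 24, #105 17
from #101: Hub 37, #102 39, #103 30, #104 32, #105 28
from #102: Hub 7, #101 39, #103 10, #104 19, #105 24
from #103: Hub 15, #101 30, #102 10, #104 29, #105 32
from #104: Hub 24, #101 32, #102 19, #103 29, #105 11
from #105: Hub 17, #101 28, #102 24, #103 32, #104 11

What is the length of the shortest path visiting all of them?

83 — the minimum one-way total.

There are 5! = 120 possible orderings.
Hub→#101→#102→#103→#104→#105: 37+39+10+29+11 = 126
Hub→#101→#102→#103→#105→#104: 37+39+10+32+11 = 129
Hub→#101→#102→#104→#103→#105: 37+39+19+29+32 = 156
Hub→#101→#102→#104→#105→#103: 37+39+19+11+32 = 138
Hub→#101→#102→#105→#103→#104: 37+39+24+32+29 = 161
Hub→#101→#102→#105→#104→#103: 37+39+24+11+29 = 140
Hub→#101→#103→#102→#104→#105: 37+30+10+19+11 = 107
Hub→#101→#103→#102→#105→#104: 37+30+10+24+11 = 112
Hub→#101→#103→#104→#102→#105: 37+30+29+19+24 = 139
Hub→#101→#103→#104→#105→#102: 37+30+29+11+24 = 131
Hub→#101→#103→#105→#102→#104: 37+30+32+24+19 = 142
Hub→#101→#103→#105→#104→#102: 37+30+32+11+19 = 129
Hub→#101→#104→#102→#103→#105: 37+32+19+10+32 = 130
Hub→#101→#104→#102→#105→#103: 37+32+19+24+32 = 144
… (106 more)
Hub→#103→#102→#104→#105→#101: 15+10+19+11+28 = 83  ← best
The minimum is 83.
One shortest path: Hub → #103 → #102 → #104 → #105 → #101.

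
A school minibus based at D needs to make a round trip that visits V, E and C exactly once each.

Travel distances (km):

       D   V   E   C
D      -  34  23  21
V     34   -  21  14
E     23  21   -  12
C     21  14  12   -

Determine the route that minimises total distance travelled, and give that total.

Shortest round trip = 79 km.

With 3 stops there are 3!/2 = 3 distinct round trips (a route and its reverse cost the same).
D→V→E→C→D: 34+21+12+21 = 88
D→V→C→E→D: 34+14+12+23 = 83
D→E→V→C→D: 23+21+14+21 = 79
The minimum is 79.
One optimal route: D → E → V → C → D (or its reverse).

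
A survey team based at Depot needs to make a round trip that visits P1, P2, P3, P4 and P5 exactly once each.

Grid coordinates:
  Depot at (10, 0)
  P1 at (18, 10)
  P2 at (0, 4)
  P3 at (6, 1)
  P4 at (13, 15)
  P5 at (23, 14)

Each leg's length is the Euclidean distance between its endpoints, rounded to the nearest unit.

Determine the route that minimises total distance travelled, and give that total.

There are 60 distinct closed tours to check (reversals are equivalent).
Depot→P1→P2→P3→P4→P5→Depot: 13+19+7+16+10+19 = 84
Depot→P1→P2→P3→P5→P4→Depot: 13+19+7+21+10+15 = 85
Depot→P1→P2→P4→P3→P5→Depot: 13+19+17+16+21+19 = 105
Depot→P1→P2→P4→P5→P3→Depot: 13+19+17+10+21+4 = 84
Depot→P1→P2→P5→P3→P4→Depot: 13+19+25+21+16+15 = 109
Depot→P1→P2→P5→P4→P3→Depot: 13+19+25+10+16+4 = 87
Depot→P1→P3→P2→P4→P5→Depot: 13+15+7+17+10+19 = 81
Depot→P1→P3→P2→P5→P4→Depot: 13+15+7+25+10+15 = 85
Depot→P1→P3→P4→P2→P5→Depot: 13+15+16+17+25+19 = 105
Depot→P1→P3→P4→P5→P2→Depot: 13+15+16+10+25+11 = 90
Depot→P1→P3→P5→P2→P4→Depot: 13+15+21+25+17+15 = 106
Depot→P1→P3→P5→P4→P2→Depot: 13+15+21+10+17+11 = 87
Depot→P1→P4→P2→P3→P5→Depot: 13+7+17+7+21+19 = 84
Depot→P1→P4→P2→P5→P3→Depot: 13+7+17+25+21+4 = 87
… (46 more)
Depot→P1→P5→P4→P2→P3→Depot: 13+6+10+17+7+4 = 57  ← best
The minimum is 57.
One optimal route: Depot → P1 → P5 → P4 → P2 → P3 → Depot (or its reverse).

57 — the shortest possible round trip.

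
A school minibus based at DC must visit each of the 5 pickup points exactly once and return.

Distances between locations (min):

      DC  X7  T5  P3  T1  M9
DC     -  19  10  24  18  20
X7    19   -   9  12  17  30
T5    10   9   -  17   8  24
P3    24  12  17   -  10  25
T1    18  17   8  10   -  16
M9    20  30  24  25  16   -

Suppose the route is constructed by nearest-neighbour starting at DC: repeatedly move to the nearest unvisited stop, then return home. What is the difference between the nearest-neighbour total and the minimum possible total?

Excess over optimum: 13 min.

DC: T5=10, T1=18, X7=19, M9=20, P3=24 ⇒ T5
T5: T1=8, X7=9, P3=17, M9=24 ⇒ T1
T1: P3=10, M9=16, X7=17 ⇒ P3
P3: X7=12, M9=25 ⇒ X7
X7: M9=30 ⇒ M9
NN route DC → T5 → T1 → P3 → X7 → M9 → DC costs 90.
Optimal: DC → T5 → X7 → P3 → T1 → M9 → DC costs 77 (by enumerating all 60 distinct tours).
Excess = 90 − 77 = 13.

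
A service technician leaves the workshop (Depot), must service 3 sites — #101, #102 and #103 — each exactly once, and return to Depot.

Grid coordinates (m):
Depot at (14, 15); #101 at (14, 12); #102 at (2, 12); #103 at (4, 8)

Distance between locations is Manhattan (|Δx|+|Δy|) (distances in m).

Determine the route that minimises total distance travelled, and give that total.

With 3 stops there are 3!/2 = 3 distinct round trips (a route and its reverse cost the same).
Depot - #101 - #102 - #103 - Depot: 3+12+6+17 = 38
Depot - #101 - #103 - #102 - Depot: 3+14+6+15 = 38
Depot - #102 - #101 - #103 - Depot: 15+12+14+17 = 58
The minimum is 38.
One optimal route: Depot → #101 → #102 → #103 → Depot (or its reverse).

38 m — the shortest possible round trip.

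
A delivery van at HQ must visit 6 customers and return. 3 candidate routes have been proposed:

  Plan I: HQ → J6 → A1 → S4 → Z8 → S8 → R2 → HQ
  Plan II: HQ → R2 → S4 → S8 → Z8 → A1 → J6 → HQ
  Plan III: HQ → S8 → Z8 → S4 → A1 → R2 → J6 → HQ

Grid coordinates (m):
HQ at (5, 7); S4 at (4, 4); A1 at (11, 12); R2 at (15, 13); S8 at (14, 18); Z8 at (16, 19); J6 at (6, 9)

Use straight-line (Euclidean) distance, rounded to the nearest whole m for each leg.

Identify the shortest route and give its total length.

57 m — Plan I is the shortest.

Plan I: 2 + 6 + 11 + 19 + 2 + 5 + 12 = 57
Plan II: 12 + 14 + 17 + 2 + 9 + 6 + 2 = 62
Plan III: 14 + 2 + 19 + 11 + 4 + 10 + 2 = 62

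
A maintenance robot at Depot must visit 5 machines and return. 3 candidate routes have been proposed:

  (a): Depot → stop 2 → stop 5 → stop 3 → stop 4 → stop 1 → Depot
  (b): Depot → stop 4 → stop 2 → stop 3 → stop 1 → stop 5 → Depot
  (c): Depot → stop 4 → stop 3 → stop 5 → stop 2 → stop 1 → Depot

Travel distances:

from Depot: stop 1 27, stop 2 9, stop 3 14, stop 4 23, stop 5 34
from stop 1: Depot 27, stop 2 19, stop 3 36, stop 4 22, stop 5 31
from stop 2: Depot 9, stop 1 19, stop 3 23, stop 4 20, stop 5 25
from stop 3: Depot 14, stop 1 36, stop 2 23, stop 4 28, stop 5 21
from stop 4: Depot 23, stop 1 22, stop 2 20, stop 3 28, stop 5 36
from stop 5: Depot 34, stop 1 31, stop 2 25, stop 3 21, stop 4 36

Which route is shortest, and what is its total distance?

Shortest is (a), total 132.

(a): 9 + 25 + 21 + 28 + 22 + 27 = 132
(b): 23 + 20 + 23 + 36 + 31 + 34 = 167
(c): 23 + 28 + 21 + 25 + 19 + 27 = 143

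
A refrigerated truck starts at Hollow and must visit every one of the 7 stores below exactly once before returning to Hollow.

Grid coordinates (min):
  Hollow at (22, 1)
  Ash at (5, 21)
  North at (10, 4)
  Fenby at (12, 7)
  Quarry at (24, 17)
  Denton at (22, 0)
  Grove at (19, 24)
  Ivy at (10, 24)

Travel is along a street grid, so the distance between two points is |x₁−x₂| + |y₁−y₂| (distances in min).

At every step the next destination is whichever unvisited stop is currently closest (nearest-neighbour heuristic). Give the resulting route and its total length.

Hollow → [Denton:1 / North:15 / Fenby:16 / Quarry:18 / Grove:26 / Ivy:35 / Ash:37] → Denton (1)
Denton → [North:16 / Fenby:17 / Quarry:19 / Grove:27 / Ivy:36 / Ash:38] → North (16)
North → [Fenby:5 / Ivy:20 / Ash:22 / Quarry:27 / Grove:29] → Fenby (5)
Fenby → [Ivy:19 / Ash:21 / Quarry:22 / Grove:24] → Ivy (19)
Ivy → [Ash:8 / Grove:9 / Quarry:21] → Ash (8)
Ash → [Grove:17 / Quarry:23] → Grove (17)
Grove → [Quarry:12] → Quarry (12)
Return Quarry→Hollow: 18.
Total = 1 + 16 + 5 + 19 + 8 + 17 + 12 + 18 = 96.

96 min along Hollow → Denton → North → Fenby → Ivy → Ash → Grove → Quarry → Hollow.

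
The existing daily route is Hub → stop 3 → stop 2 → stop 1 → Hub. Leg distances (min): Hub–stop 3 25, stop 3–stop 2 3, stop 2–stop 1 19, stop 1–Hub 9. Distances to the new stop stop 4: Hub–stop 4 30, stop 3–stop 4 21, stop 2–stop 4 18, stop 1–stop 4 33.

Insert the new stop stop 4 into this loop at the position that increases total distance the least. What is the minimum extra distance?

+26 min — insert stop 4 between Hub and stop 3.

Insertion cost between consecutive stops i–j is d(i,stop 4) + d(stop 4,j) − d(i,j):
  between Hub and stop 3: 30 + 21 − 25 = 26
  between stop 3 and stop 2: 21 + 18 − 3 = 36
  between stop 2 and stop 1: 18 + 33 − 19 = 32
  between stop 1 and Hub: 33 + 30 − 9 = 54
Cheapest insertion is between Hub and stop 3, adding 26.
New total = 56 + 26 = 82.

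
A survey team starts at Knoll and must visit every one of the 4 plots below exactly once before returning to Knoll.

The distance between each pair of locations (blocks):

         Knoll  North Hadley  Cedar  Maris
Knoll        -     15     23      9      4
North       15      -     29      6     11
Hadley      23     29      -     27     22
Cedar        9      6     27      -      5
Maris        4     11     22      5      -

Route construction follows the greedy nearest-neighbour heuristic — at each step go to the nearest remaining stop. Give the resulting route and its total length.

Total distance 67 blocks via the nearest-neighbour route Knoll → Maris → Cedar → North → Hadley → Knoll.

Knoll → [Maris:4 / Cedar:9 / North:15 / Hadley:23] → Maris (4)
Maris → [Cedar:5 / North:11 / Hadley:22] → Cedar (5)
Cedar → [North:6 / Hadley:27] → North (6)
North → [Hadley:29] → Hadley (29)
Return Hadley→Knoll: 23.
Total = 4 + 5 + 6 + 29 + 23 = 67.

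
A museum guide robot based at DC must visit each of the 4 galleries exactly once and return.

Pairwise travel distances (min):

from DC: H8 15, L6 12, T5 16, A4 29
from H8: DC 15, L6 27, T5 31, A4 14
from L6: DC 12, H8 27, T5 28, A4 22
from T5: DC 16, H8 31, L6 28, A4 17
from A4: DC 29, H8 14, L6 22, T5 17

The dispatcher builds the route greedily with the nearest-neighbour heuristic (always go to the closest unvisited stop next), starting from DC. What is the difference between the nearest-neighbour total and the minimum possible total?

From DC: L6=12, H8=15, T5=16, A4=29 → choose L6 (12).
From L6: A4=22, H8=27, T5=28 → choose A4 (22).
From A4: H8=14, T5=17 → choose H8 (14).
From H8: T5=31 → choose T5 (31).
NN route DC → L6 → A4 → H8 → T5 → DC costs 95.
Optimal: DC → H8 → A4 → T5 → L6 → DC costs 86 (by enumerating all 12 distinct tours).
Excess = 95 − 86 = 9.

The nearest-neighbour route is 9 min longer than optimal.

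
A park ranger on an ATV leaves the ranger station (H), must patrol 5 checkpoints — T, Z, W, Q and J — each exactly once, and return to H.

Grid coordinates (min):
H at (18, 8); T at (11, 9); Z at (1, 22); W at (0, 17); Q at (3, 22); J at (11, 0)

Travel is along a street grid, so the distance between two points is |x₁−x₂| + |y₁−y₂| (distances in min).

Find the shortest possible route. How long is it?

Shortest round trip = 80 min.

With 5 stops there are 5!/2 = 60 distinct round trips (a route and its reverse cost the same).
H→T→Z→W→Q→J→H: 8+23+6+8+30+15 = 90
H→T→Z→W→J→Q→H: 8+23+6+28+30+29 = 124
H→T→Z→Q→W→J→H: 8+23+2+8+28+15 = 84
H→T→Z→Q→J→W→H: 8+23+2+30+28+27 = 118
H→T→Z→J→W→Q→H: 8+23+32+28+8+29 = 128
H→T→Z→J→Q→W→H: 8+23+32+30+8+27 = 128
H→T→W→Z→Q→J→H: 8+19+6+2+30+15 = 80
H→T→W→Z→J→Q→H: 8+19+6+32+30+29 = 124
H→T→W→Q→Z→J→H: 8+19+8+2+32+15 = 84
H→T→W→Q→J→Z→H: 8+19+8+30+32+31 = 128
H→T→W→J→Z→Q→H: 8+19+28+32+2+29 = 118
H→T→W→J→Q→Z→H: 8+19+28+30+2+31 = 118
H→T→Q→Z→W→J→H: 8+21+2+6+28+15 = 80
H→T→Q→Z→J→W→H: 8+21+2+32+28+27 = 118
… (46 more)
The minimum is 80.
One optimal route: H → T → W → Z → Q → J → H (or its reverse).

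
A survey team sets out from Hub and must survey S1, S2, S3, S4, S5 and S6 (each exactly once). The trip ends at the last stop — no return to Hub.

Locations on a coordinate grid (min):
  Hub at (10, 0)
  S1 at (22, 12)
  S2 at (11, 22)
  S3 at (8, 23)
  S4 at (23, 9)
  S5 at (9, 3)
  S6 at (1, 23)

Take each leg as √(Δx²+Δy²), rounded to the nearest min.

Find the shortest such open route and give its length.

There are 6! = 720 possible orderings.
Hub → S1 → S2 → S3 → S4 → S5 → S6: 17+15+3+21+15+22 = 93
Hub → S1 → S2 → S3 → S4 → S6 → S5: 17+15+3+21+26+22 = 104
Hub → S1 → S2 → S3 → S5 → S4 → S6: 17+15+3+20+15+26 = 96
Hub → S1 → S2 → S3 → S5 → S6 → S4: 17+15+3+20+22+26 = 103
Hub → S1 → S2 → S3 → S6 → S4 → S5: 17+15+3+7+26+15 = 83
Hub → S1 → S2 → S3 → S6 → S5 → S4: 17+15+3+7+22+15 = 79
Hub → S1 → S2 → S4 → S3 → S5 → S6: 17+15+18+21+20+22 = 113
Hub → S1 → S2 → S4 → S3 → S6 → S5: 17+15+18+21+7+22 = 100
… (712 more)
Hub → S5 → S4 → S1 → S2 → S3 → S6: 3+15+3+15+3+7 = 46  ← best
The minimum is 46.
One shortest path: Hub → S5 → S4 → S1 → S2 → S3 → S6.

Minimum one-way distance = 46 min.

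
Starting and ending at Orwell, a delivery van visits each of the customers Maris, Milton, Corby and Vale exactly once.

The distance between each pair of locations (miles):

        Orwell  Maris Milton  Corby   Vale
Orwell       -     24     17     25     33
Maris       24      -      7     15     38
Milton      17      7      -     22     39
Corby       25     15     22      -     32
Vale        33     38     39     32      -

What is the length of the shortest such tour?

There are 12 distinct closed tours to check (reversals are equivalent).
Orwell - Maris - Milton - Corby - Vale - Orwell: 24+7+22+32+33 = 118
Orwell - Maris - Milton - Vale - Corby - Orwell: 24+7+39+32+25 = 127
Orwell - Maris - Corby - Milton - Vale - Orwell: 24+15+22+39+33 = 133
Orwell - Maris - Corby - Vale - Milton - Orwell: 24+15+32+39+17 = 127
Orwell - Maris - Vale - Milton - Corby - Orwell: 24+38+39+22+25 = 148
Orwell - Maris - Vale - Corby - Milton - Orwell: 24+38+32+22+17 = 133
Orwell - Milton - Maris - Corby - Vale - Orwell: 17+7+15+32+33 = 104
Orwell - Milton - Maris - Vale - Corby - Orwell: 17+7+38+32+25 = 119
Orwell - Milton - Corby - Maris - Vale - Orwell: 17+22+15+38+33 = 125
Orwell - Milton - Vale - Maris - Corby - Orwell: 17+39+38+15+25 = 134
Orwell - Corby - Maris - Milton - Vale - Orwell: 25+15+7+39+33 = 119
Orwell - Corby - Milton - Maris - Vale - Orwell: 25+22+7+38+33 = 125
The minimum is 104.
One optimal route: Orwell → Milton → Maris → Corby → Vale → Orwell (or its reverse).

Minimum total distance: 104 miles.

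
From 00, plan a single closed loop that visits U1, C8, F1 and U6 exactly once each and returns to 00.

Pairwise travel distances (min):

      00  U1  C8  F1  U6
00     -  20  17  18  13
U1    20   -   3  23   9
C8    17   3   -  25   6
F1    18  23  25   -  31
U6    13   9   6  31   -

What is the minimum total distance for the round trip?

Minimum total distance: 63 min.

00→U1→C8→F1→U6→00: 20+3+25+31+13 = 92
00→U1→C8→U6→F1→00: 20+3+6+31+18 = 78
00→U1→F1→C8→U6→00: 20+23+25+6+13 = 87
00→U1→F1→U6→C8→00: 20+23+31+6+17 = 97
00→U1→U6→C8→F1→00: 20+9+6+25+18 = 78
00→U1→U6→F1→C8→00: 20+9+31+25+17 = 102
00→C8→U1→F1→U6→00: 17+3+23+31+13 = 87
00→C8→U1→U6→F1→00: 17+3+9+31+18 = 78
00→C8→F1→U1→U6→00: 17+25+23+9+13 = 87
00→C8→U6→U1→F1→00: 17+6+9+23+18 = 73
00→F1→U1→C8→U6→00: 18+23+3+6+13 = 63
00→F1→C8→U1→U6→00: 18+25+3+9+13 = 68
The minimum is 63.
One optimal route: 00 → F1 → U1 → C8 → U6 → 00 (or its reverse).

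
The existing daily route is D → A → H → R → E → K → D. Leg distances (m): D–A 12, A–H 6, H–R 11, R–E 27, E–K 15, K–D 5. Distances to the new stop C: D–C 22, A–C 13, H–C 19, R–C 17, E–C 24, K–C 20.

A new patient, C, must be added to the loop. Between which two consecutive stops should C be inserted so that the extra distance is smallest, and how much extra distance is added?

Insertion cost between consecutive stops i–j is d(i,C) + d(C,j) − d(i,j):
  between D and A: 22 + 13 − 12 = 23
  between A and H: 13 + 19 − 6 = 26
  between H and R: 19 + 17 − 11 = 25
  between R and E: 17 + 24 − 27 = 14
  between E and K: 24 + 20 − 15 = 29
  between K and D: 20 + 22 − 5 = 37
Cheapest insertion is between R and E, adding 14.
New total = 76 + 14 = 90.

Minimum extra distance: 14 m, inserting C between R and E.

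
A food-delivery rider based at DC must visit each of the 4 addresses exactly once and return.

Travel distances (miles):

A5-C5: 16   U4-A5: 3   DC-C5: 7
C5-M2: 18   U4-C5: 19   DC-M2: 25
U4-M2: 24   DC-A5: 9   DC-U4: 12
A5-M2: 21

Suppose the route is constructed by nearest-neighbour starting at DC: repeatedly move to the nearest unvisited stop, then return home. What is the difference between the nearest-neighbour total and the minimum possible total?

14 miles longer than the optimal tour.

DC: C5=7, A5=9, U4=12, M2=25 ⇒ C5
C5: A5=16, M2=18, U4=19 ⇒ A5
A5: U4=3, M2=21 ⇒ U4
U4: M2=24 ⇒ M2
NN route DC → C5 → A5 → U4 → M2 → DC costs 75.
Optimal: DC → U4 → A5 → M2 → C5 → DC costs 61 (by enumerating all 12 distinct tours).
Excess = 75 − 61 = 14.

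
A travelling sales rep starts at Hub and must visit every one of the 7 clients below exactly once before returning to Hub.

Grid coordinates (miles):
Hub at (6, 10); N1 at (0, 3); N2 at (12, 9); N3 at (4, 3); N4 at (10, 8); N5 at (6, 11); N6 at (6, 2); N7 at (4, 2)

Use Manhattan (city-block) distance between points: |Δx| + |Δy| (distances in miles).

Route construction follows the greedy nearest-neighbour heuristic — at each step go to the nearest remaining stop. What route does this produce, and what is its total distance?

Total distance 44 miles via the nearest-neighbour route Hub → N5 → N4 → N2 → N6 → N7 → N3 → N1 → Hub.

From Hub: distances to unvisited — N5=1, N4=6, N2=7, N6=8, N3=9, N7=10, N1=13. Nearest is N5 (1).
From N5: distances to unvisited — N4=7, N2=8, N6=9, N3=10, N7=11, N1=14. Nearest is N4 (7).
From N4: distances to unvisited — N2=3, N6=10, N3=11, N7=12, N1=15. Nearest is N2 (3).
From N2: distances to unvisited — N6=13, N3=14, N7=15, N1=18. Nearest is N6 (13).
From N6: distances to unvisited — N7=2, N3=3, N1=7. Nearest is N7 (2).
From N7: distances to unvisited — N3=1, N1=5. Nearest is N3 (1).
From N3: distances to unvisited — N1=4. Nearest is N1 (4).
Return N1→Hub: 13.
Total = 1 + 7 + 3 + 13 + 2 + 1 + 4 + 13 = 44.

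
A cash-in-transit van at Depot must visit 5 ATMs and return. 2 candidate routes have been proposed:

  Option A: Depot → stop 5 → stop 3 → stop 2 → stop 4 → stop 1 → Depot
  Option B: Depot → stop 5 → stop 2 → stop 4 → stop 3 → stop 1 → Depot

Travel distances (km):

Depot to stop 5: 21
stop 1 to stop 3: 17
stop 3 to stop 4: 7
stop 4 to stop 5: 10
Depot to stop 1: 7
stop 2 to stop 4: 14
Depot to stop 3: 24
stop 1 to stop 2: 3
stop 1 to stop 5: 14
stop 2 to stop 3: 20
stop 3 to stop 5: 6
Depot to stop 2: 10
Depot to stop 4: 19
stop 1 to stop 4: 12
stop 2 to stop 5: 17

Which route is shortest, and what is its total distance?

Option A: 21 + 6 + 20 + 14 + 12 + 7 = 80
Option B: 21 + 17 + 14 + 7 + 17 + 7 = 83

80 km — Option A is the shortest.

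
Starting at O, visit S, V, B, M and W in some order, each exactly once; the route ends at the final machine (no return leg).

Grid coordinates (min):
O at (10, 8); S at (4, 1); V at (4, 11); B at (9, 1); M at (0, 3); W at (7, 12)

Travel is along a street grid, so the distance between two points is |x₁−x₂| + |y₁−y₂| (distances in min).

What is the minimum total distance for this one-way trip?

There are 5! = 120 possible orderings.
O → S → V → B → M → W: 13+10+15+11+16 = 65
O → S → V → B → W → M: 13+10+15+13+16 = 67
O → S → V → M → B → W: 13+10+12+11+13 = 59
O → S → V → M → W → B: 13+10+12+16+13 = 64
O → S → V → W → B → M: 13+10+4+13+11 = 51
O → S → V → W → M → B: 13+10+4+16+11 = 54
O → S → B → V → M → W: 13+5+15+12+16 = 61
O → S → B → V → W → M: 13+5+15+4+16 = 53
O → S → B → M → V → W: 13+5+11+12+4 = 45
O → S → B → M → W → V: 13+5+11+16+4 = 49
O → S → B → W → V → M: 13+5+13+4+12 = 47
O → S → B → W → M → V: 13+5+13+16+12 = 59
O → S → M → V → B → W: 13+6+12+15+13 = 59
O → S → M → V → W → B: 13+6+12+4+13 = 48
… (106 more)
O → W → V → M → S → B: 7+4+12+6+5 = 34  ← best
The minimum is 34.
One shortest path: O → W → V → M → S → B.

Shortest open route: 34 min.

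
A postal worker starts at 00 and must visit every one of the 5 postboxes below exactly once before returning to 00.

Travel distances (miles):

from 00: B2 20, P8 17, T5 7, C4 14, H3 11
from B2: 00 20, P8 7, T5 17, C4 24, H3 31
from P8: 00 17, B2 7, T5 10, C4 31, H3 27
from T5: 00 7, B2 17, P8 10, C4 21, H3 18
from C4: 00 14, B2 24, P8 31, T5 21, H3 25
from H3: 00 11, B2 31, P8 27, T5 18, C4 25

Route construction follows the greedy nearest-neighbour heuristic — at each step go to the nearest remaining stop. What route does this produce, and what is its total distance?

84 miles along 00 → T5 → P8 → B2 → C4 → H3 → 00.

At 00 the remaining stops are T5 7, H3 11, C4 14, P8 17, B2 20; go to T5.
At T5 the remaining stops are P8 10, B2 17, H3 18, C4 21; go to P8.
At P8 the remaining stops are B2 7, H3 27, C4 31; go to B2.
At B2 the remaining stops are C4 24, H3 31; go to C4.
At C4 the remaining stops are H3 25; go to H3.
Return H3→00: 11.
Total = 7 + 10 + 7 + 24 + 25 + 11 = 84.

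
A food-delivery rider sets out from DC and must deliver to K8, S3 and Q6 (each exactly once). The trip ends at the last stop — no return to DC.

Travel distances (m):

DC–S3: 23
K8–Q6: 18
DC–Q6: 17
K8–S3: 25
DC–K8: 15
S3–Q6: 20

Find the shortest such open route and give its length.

There are 3! = 6 possible orderings.
DC → K8 → S3 → Q6: 15+25+20 = 60
DC → K8 → Q6 → S3: 15+18+20 = 53
DC → S3 → K8 → Q6: 23+25+18 = 66
DC → S3 → Q6 → K8: 23+20+18 = 61
DC → Q6 → K8 → S3: 17+18+25 = 60
DC → Q6 → S3 → K8: 17+20+25 = 62
The minimum is 53.
One shortest path: DC → K8 → Q6 → S3.

Shortest open route: 53 m.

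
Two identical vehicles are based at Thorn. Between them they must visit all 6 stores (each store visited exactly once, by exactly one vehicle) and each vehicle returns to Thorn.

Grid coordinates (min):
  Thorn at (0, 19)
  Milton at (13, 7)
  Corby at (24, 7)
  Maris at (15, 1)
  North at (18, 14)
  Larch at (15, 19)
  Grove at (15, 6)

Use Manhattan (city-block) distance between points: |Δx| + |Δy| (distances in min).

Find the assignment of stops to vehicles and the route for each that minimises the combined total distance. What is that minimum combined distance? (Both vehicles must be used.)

Check every non-empty split of the stops between the two vehicles; for each half take its own optimal tour:
  {Milton} + {Corby, Maris, North, Larch, Grove}: 50 + 84 = 134
  {Corby} + {Milton, Maris, North, Larch, Grove}: 72 + 72 = 144
  {Milton, Corby} + {Maris, North, Larch, Grove}: 72 + 72 = 144
  {Maris} + {Milton, Corby, North, Larch, Grove}: 66 + 74 = 140
  {Milton, Maris} + {Corby, North, Larch, Grove}: 66 + 74 = 140
  {Corby, Maris} + {Milton, North, Larch, Grove}: 84 + 62 = 146
  … (31 splits in total)
  {Larch} + {Milton, Corby, Maris, North, Grove}: 30 + 84 = 114  ← best
Best: vehicle 1 Thorn → Larch → Thorn = 30; vehicle 2 Thorn → Milton → Maris → Grove → Corby → North → Thorn = 84; combined 114.

Minimum combined distance: 114 min.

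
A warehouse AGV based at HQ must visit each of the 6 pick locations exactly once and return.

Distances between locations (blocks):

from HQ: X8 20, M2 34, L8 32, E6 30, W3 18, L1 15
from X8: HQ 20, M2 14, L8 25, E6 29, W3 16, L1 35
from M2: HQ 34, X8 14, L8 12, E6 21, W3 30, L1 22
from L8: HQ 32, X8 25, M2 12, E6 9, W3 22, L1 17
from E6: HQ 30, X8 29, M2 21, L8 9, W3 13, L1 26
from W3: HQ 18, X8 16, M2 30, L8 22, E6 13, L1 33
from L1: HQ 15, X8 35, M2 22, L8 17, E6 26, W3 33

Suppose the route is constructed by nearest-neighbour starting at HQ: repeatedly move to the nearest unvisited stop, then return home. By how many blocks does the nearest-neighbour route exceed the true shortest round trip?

11 blocks longer than the optimal tour.

From HQ: L1=15, W3=18, X8=20, E6=30, L8=32, M2=34 → choose L1 (15).
From L1: L8=17, M2=22, E6=26, W3=33, X8=35 → choose L8 (17).
From L8: E6=9, M2=12, W3=22, X8=25 → choose E6 (9).
From E6: W3=13, M2=21, X8=29 → choose W3 (13).
From W3: X8=16, M2=30 → choose X8 (16).
From X8: M2=14 → choose M2 (14).
NN route HQ → L1 → L8 → E6 → W3 → X8 → M2 → HQ costs 118.
Optimal: HQ → X8 → W3 → E6 → L8 → M2 → L1 → HQ costs 107 (by enumerating all 360 distinct tours).
Excess = 118 − 107 = 11.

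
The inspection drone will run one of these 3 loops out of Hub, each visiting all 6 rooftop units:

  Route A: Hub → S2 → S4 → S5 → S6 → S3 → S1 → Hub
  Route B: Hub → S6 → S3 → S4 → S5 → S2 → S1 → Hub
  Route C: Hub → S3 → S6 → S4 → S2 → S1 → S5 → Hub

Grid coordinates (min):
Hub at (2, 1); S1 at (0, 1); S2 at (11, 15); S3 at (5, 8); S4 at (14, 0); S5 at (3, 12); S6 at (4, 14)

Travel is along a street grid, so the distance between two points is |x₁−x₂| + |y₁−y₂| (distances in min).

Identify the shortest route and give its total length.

Shortest is Route A, total 88 min.

Route A: 23 + 18 + 23 + 3 + 7 + 12 + 2 = 88
Route B: 15 + 7 + 17 + 23 + 11 + 25 + 2 = 100
Route C: 10 + 7 + 24 + 18 + 25 + 14 + 12 = 110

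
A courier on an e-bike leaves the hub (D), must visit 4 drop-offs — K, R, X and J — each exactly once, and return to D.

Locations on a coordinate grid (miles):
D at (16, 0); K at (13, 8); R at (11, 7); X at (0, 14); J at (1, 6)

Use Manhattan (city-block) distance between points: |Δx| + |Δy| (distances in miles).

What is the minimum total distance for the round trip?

Shortest round trip = 62 miles.

There are 12 distinct closed tours to check (reversals are equivalent).
D → K → R → X → J → D: 11+3+18+9+21 = 62
D → K → R → J → X → D: 11+3+11+9+30 = 64
D → K → X → R → J → D: 11+19+18+11+21 = 80
D → K → X → J → R → D: 11+19+9+11+12 = 62
D → K → J → R → X → D: 11+14+11+18+30 = 84
D → K → J → X → R → D: 11+14+9+18+12 = 64
D → R → K → X → J → D: 12+3+19+9+21 = 64
D → R → K → J → X → D: 12+3+14+9+30 = 68
D → R → X → K → J → D: 12+18+19+14+21 = 84
D → R → J → K → X → D: 12+11+14+19+30 = 86
D → X → K → R → J → D: 30+19+3+11+21 = 84
D → X → R → K → J → D: 30+18+3+14+21 = 86
The minimum is 62.
One optimal route: D → K → R → X → J → D (or its reverse).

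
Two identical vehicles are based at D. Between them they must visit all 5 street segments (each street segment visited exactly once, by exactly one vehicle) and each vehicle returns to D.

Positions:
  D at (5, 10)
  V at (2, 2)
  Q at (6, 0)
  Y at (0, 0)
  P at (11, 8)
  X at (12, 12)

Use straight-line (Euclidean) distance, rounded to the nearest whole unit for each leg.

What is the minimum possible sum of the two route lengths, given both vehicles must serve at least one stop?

There are 2^4 − 1 = 15 ways to divide the 5 stops into two non-empty groups. For each, the best each vehicle can do is its own shortest tour through its group:
  {V} + {Q, Y, P, X}: 18 + 37 = 55
  {Q} + {V, Y, P, X}: 20 + 36 = 56
  {V, Q} + {Y, P, X}: 23 + 36 = 59
  {Y} + {V, Q, P, X}: 22 + 33 = 55
  {V, Y} + {Q, P, X}: 23 + 30 = 53
  {Q, Y} + {V, P, X}: 27 + 31 = 58
  … (15 splits in total)
  {V, Q, Y} + {P, X}: 28 + 17 = 45  ← best
Best: vehicle 1 D → V → Y → Q → D = 28; vehicle 2 D → P → X → D = 17; combined 45.

45 — the smallest possible combined total.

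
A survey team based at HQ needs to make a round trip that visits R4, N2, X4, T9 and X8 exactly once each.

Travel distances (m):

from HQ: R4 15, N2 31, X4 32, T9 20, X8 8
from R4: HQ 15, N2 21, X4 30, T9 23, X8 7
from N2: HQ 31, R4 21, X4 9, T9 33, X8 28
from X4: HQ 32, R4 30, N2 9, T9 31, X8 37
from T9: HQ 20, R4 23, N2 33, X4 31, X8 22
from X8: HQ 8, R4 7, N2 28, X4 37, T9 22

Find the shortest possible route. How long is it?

With 5 stops there are 5!/2 = 60 distinct round trips (a route and its reverse cost the same).
HQ→R4→N2→X4→T9→X8→HQ: 15+21+9+31+22+8 = 106
HQ→R4→N2→X4→X8→T9→HQ: 15+21+9+37+22+20 = 124
HQ→R4→N2→T9→X4→X8→HQ: 15+21+33+31+37+8 = 145
HQ→R4→N2→T9→X8→X4→HQ: 15+21+33+22+37+32 = 160
HQ→R4→N2→X8→X4→T9→HQ: 15+21+28+37+31+20 = 152
HQ→R4→N2→X8→T9→X4→HQ: 15+21+28+22+31+32 = 149
HQ→R4→X4→N2→T9→X8→HQ: 15+30+9+33+22+8 = 117
HQ→R4→X4→N2→X8→T9→HQ: 15+30+9+28+22+20 = 124
HQ→R4→X4→T9→N2→X8→HQ: 15+30+31+33+28+8 = 145
HQ→R4→X4→T9→X8→N2→HQ: 15+30+31+22+28+31 = 157
HQ→R4→X4→X8→N2→T9→HQ: 15+30+37+28+33+20 = 163
HQ→R4→X4→X8→T9→N2→HQ: 15+30+37+22+33+31 = 168
HQ→R4→T9→N2→X4→X8→HQ: 15+23+33+9+37+8 = 125
HQ→R4→T9→N2→X8→X4→HQ: 15+23+33+28+37+32 = 168
… (46 more)
HQ→T9→X4→N2→R4→X8→HQ: 20+31+9+21+7+8 = 96  ← best
The minimum is 96.
One optimal route: HQ → T9 → X4 → N2 → R4 → X8 → HQ (or its reverse).

Minimum total distance: 96 m.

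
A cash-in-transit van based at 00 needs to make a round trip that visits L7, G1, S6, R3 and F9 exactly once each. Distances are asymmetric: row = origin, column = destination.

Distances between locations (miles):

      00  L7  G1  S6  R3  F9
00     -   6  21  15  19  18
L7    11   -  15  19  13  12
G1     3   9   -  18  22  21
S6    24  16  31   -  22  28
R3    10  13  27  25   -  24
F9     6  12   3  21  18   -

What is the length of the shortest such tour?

Minimum total distance: 68 miles.

00→L7→G1→S6→R3→F9→00: 6+15+18+22+24+6 = 91
00→L7→G1→S6→F9→R3→00: 6+15+18+28+18+10 = 95
00→L7→G1→R3→S6→F9→00: 6+15+22+25+28+6 = 102
00→L7→G1→R3→F9→S6→00: 6+15+22+24+21+24 = 112
00→L7→G1→F9→S6→R3→00: 6+15+21+21+22+10 = 95
00→L7→G1→F9→R3→S6→00: 6+15+21+18+25+24 = 109
00→L7→S6→G1→R3→F9→00: 6+19+31+22+24+6 = 108
00→L7→S6→G1→F9→R3→00: 6+19+31+21+18+10 = 105
00→L7→S6→R3→G1→F9→00: 6+19+22+27+21+6 = 101
00→L7→S6→R3→F9→G1→00: 6+19+22+24+3+3 = 77
00→L7→S6→F9→G1→R3→00: 6+19+28+3+22+10 = 88
00→L7→S6→F9→R3→G1→00: 6+19+28+18+27+3 = 101
00→L7→R3→G1→S6→F9→00: 6+13+27+18+28+6 = 98
00→L7→R3→G1→F9→S6→00: 6+13+27+21+21+24 = 112
… (106 more)
00→S6→R3→L7→F9→G1→00: 15+22+13+12+3+3 = 68  ← best
The minimum is 68.
One optimal route: 00 → S6 → R3 → L7 → F9 → G1 → 00.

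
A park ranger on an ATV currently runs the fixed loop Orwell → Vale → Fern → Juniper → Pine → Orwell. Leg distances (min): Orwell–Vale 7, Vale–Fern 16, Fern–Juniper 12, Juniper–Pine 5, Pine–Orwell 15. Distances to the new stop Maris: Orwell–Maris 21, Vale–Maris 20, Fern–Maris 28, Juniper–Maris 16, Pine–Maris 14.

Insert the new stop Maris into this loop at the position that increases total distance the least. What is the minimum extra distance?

Insertion cost between consecutive stops i–j is d(i,Maris) + d(Maris,j) − d(i,j):
  between Orwell and Vale: 21 + 20 − 7 = 34
  between Vale and Fern: 20 + 28 − 16 = 32
  between Fern and Juniper: 28 + 16 − 12 = 32
  between Juniper and Pine: 16 + 14 − 5 = 25
  between Pine and Orwell: 14 + 21 − 15 = 20
Cheapest insertion is between Pine and Orwell, adding 20.
New total = 55 + 20 = 75.

+20 min — insert Maris between Pine and Orwell.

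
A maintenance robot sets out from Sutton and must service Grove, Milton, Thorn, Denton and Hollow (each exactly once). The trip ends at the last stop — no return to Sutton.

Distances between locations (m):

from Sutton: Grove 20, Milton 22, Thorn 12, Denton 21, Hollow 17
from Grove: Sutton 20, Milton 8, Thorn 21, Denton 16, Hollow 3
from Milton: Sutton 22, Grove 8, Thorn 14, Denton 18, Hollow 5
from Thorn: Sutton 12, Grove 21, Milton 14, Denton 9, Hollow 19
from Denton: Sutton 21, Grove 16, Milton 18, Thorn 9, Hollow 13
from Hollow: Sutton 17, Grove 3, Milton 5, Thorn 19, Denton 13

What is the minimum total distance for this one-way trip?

Minimum one-way distance = 45 m.

There are 5! = 120 possible orderings.
Sutton → Grove → Milton → Thorn → Denton → Hollow: 20+8+14+9+13 = 64
Sutton → Grove → Milton → Thorn → Hollow → Denton: 20+8+14+19+13 = 74
Sutton → Grove → Milton → Denton → Thorn → Hollow: 20+8+18+9+19 = 74
Sutton → Grove → Milton → Denton → Hollow → Thorn: 20+8+18+13+19 = 78
Sutton → Grove → Milton → Hollow → Thorn → Denton: 20+8+5+19+9 = 61
Sutton → Grove → Milton → Hollow → Denton → Thorn: 20+8+5+13+9 = 55
Sutton → Grove → Thorn → Milton → Denton → Hollow: 20+21+14+18+13 = 86
Sutton → Grove → Thorn → Milton → Hollow → Denton: 20+21+14+5+13 = 73
Sutton → Grove → Thorn → Denton → Milton → Hollow: 20+21+9+18+5 = 73
Sutton → Grove → Thorn → Denton → Hollow → Milton: 20+21+9+13+5 = 68
Sutton → Grove → Thorn → Hollow → Milton → Denton: 20+21+19+5+18 = 83
Sutton → Grove → Thorn → Hollow → Denton → Milton: 20+21+19+13+18 = 91
Sutton → Grove → Denton → Milton → Thorn → Hollow: 20+16+18+14+19 = 87
Sutton → Grove → Denton → Milton → Hollow → Thorn: 20+16+18+5+19 = 78
… (106 more)
Sutton → Thorn → Denton → Grove → Hollow → Milton: 12+9+16+3+5 = 45  ← best
The minimum is 45.
One shortest path: Sutton → Thorn → Denton → Grove → Hollow → Milton.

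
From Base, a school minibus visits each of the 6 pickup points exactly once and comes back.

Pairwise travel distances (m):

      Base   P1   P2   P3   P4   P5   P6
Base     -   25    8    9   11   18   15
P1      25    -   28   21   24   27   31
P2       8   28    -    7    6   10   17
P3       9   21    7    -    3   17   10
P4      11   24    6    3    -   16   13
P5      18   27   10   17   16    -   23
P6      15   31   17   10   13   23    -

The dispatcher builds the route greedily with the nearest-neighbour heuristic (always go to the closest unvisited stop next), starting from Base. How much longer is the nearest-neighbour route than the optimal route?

Base: P2=8, P3=9, P4=11, P6=15, P5=18, P1=25 ⇒ P2
P2: P4=6, P3=7, P5=10, P6=17, P1=28 ⇒ P4
P4: P3=3, P6=13, P5=16, P1=24 ⇒ P3
P3: P6=10, P5=17, P1=21 ⇒ P6
P6: P5=23, P1=31 ⇒ P5
P5: P1=27 ⇒ P1
NN route Base → P2 → P4 → P3 → P6 → P5 → P1 → Base costs 102.
Optimal: Base → P1 → P5 → P2 → P4 → P3 → P6 → Base costs 96 (by enumerating all 360 distinct tours).
Excess = 102 − 96 = 6.

The nearest-neighbour route is 6 m longer than optimal.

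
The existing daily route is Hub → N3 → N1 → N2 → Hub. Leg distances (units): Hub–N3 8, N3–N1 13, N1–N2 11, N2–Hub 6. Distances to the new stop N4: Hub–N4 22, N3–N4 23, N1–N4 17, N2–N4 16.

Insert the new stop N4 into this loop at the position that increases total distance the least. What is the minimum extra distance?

+22 — insert N4 between N1 and N2.

Insertion cost between consecutive stops i–j is d(i,N4) + d(N4,j) − d(i,j):
  between Hub and N3: 22 + 23 − 8 = 37
  between N3 and N1: 23 + 17 − 13 = 27
  between N1 and N2: 17 + 16 − 11 = 22
  between N2 and Hub: 16 + 22 − 6 = 32
Cheapest insertion is between N1 and N2, adding 22.
New total = 38 + 22 = 60.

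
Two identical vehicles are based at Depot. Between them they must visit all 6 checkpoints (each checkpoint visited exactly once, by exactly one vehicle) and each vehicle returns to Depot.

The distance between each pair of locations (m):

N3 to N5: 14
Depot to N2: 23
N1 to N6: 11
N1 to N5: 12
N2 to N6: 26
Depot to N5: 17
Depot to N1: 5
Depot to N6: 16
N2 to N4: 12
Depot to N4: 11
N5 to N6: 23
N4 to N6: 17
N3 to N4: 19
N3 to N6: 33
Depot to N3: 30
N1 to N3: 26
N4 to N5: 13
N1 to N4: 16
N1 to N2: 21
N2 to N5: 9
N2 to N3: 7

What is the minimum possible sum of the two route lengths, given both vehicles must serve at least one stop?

Try each way of splitting the stops between the two vehicles (each non-empty) and, for each split, find the best tour for each vehicle:
  {N1} + {N2, N3, N4, N5, N6}: 10 + 83 = 93
  {N2} + {N1, N3, N4, N5, N6}: 46 + 83 = 129
  {N1, N2} + {N3, N4, N5, N6}: 49 + 83 = 132
  {N3} + {N1, N2, N4, N5, N6}: 60 + 71 = 131
  {N1, N3} + {N2, N4, N5, N6}: 61 + 71 = 132
  {N2, N3} + {N1, N4, N5, N6}: 60 + 63 = 123
  … (31 splits in total)
Best: vehicle 1 Depot → N1 → Depot = 10; vehicle 2 Depot → N4 → N2 → N3 → N5 → N6 → Depot = 83; combined 93.

93 m — the smallest possible combined total.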